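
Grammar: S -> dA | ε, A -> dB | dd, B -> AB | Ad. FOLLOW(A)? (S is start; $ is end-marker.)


$ ∈ FOLLOW(S). For each A -> αBβ: add FIRST(β)\{ε} to FOLLOW(B); if β nullable, add FOLLOW(A).
FOLLOW(A) = {$, d}


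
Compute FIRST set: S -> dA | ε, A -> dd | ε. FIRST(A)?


Per alternative of A: FIRST(dd) = {d}; FIRST(ε) = {ε}
FIRST(A) = {d, ε}


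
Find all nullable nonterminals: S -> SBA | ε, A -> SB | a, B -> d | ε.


A nonterminal is nullable iff some alternative derives ε (directly, or every symbol in it is nullable)
Nullable: {A, B, S}


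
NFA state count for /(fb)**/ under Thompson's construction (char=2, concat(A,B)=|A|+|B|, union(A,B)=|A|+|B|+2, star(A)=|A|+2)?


Syntax tree has 2 char leaf(s), 0 union(s), 2 star(s)
chars contribute 2×2 = 4; each union adds +2; each star adds +2
Total: 4 + 0 + 4 = 8 states


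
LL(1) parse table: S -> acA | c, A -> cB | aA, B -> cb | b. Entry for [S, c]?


For [S, c]: 'c' ∈ FIRST(c)
Entry: S -> c


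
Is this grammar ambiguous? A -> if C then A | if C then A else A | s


dangling else: 'if C then if C then s else s' parses two ways
Ambiguous


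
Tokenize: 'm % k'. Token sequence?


Scan left to right, longest-match per lexeme
Tokens: ID(m), OP(%), ID(k)


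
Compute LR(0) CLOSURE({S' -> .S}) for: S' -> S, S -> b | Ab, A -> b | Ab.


Start: S' -> .S
For each item with dot before a nonterminal B, add B -> .γ for every B-production
Closure: [S' -> .S, S -> .b, S -> .Ab, A -> .b, A -> .Ab]


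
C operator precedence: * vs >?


'*' is multiplicative (level 10); '>' is relational (level 7)
Higher level binds tighter
'*' has higher precedence than '>'


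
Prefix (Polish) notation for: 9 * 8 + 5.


left-to-right (same/higher precedence on left): tree is (+ (* 9 8) 5)
Prefix: + * 9 8 5


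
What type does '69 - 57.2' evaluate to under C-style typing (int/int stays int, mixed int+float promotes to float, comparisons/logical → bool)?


Operand types: int - float
Rule: mixed int/float promotes to float; int/int stays int
Result type: float


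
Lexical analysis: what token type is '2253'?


Pattern: digits only
Type: INTEGER_LITERAL


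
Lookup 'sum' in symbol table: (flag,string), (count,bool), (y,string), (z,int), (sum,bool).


Lookup 'sum' → type bool


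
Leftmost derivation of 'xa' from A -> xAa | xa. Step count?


Derivation: A => xa
Steps: 1


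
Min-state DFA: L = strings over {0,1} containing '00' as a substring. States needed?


KMP-style automaton: 2 progress states + 1 absorbing accept = 3
Minimal DFA: 3 states


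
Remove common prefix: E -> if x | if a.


Common prefix: 'if'
Factored: E -> if E', E' -> x | a


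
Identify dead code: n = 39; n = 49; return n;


first assignment to n is overwritten before any read
Dead: 'n = 39'


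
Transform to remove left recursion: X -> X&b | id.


Left-recursive alternatives: X&b; non-recursive: id
Introduce X': X -> idX', X' -> &bX' | ε


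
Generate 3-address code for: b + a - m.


Break into single-operator statements:
t1 = b + a
t2 = t1 - m


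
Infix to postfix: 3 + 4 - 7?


Left to right (same or higher precedence on left)
Postfix: 3 4 + 7 -


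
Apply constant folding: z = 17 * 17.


17 * 17 = 289 at compile time
Optimized: z = 289


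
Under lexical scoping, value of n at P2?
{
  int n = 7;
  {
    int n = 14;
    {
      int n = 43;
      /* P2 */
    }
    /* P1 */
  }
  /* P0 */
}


n declared in the same block as P2
n = 43


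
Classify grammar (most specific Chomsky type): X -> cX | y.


Right-linear: every RHS is a terminal or a terminal followed by one nonterminal
Classification: Type 3 (Regular)


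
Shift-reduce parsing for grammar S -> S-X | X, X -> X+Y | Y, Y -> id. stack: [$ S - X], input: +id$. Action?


'+' can extend X; shift to build X -> X+Y
Action: shift


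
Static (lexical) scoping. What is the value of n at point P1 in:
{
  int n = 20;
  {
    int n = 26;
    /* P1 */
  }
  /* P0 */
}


n declared in the same block as P1
n = 26


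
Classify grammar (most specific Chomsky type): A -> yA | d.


Right-linear: every RHS is a terminal or a terminal followed by one nonterminal
Classification: Type 3 (Regular)


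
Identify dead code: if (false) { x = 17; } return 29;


condition is constant false, so the whole block is unreachable
Dead: 'if (false) { x = 17; }'


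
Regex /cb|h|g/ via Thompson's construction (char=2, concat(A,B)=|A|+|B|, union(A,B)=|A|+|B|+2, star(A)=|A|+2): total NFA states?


Syntax tree has 4 char leaf(s), 2 union(s), 0 star(s)
chars contribute 4×2 = 8; each union adds +2; each star adds +2
Total: 8 + 4 + 0 = 12 states


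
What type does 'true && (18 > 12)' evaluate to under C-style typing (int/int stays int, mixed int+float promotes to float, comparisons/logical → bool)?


Operand types: bool && bool
Rule: logical operators take bool operands and yield bool
Result type: bool


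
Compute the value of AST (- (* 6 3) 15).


Evaluate inner: (* 6 3) = 18
Evaluate root: (- 18 15) = 3
Result: 3


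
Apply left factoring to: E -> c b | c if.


Common prefix: 'c'
Factored: E -> c E', E' -> b | if


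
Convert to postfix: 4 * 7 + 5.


Left to right (same or higher precedence on left)
Postfix: 4 7 * 5 +


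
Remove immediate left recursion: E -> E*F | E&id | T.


Left-recursive alternatives: E*F, E&id; non-recursive: T
Introduce E': E -> TE', E' -> *FE' | &idE' | ε


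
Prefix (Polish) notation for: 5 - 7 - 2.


left-to-right (same/higher precedence on left): tree is (- (- 5 7) 2)
Prefix: - - 5 7 2


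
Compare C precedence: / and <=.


'/' is multiplicative (level 10); '<=' is relational (level 7)
Higher level binds tighter
'/' has higher precedence than '<='


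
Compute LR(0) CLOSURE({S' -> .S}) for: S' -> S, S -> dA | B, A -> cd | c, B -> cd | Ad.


Start: S' -> .S
For each item with dot before a nonterminal B, add B -> .γ for every B-production
Closure: [S' -> .S, S -> .dA, S -> .B, B -> .cd, B -> .Ad, A -> .cd, A -> .c]


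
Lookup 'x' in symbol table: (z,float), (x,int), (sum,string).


Lookup 'x' → type int


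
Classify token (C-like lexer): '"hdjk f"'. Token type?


Pattern: double-quoted sequence
Type: STRING_LITERAL


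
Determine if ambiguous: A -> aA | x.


right-linear, alternatives start with distinct terminals 'a' vs 'x': unique leftmost derivation
Unambiguous


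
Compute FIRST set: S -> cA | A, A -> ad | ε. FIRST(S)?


Per alternative of S: FIRST(cA) = {c}; FIRST(A) = {a, ε}
FIRST(S) = {a, c, ε}


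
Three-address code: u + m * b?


Break into single-operator statements:
t1 = m * b
t2 = u + t1


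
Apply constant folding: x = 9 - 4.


9 - 4 = 5 at compile time
Optimized: x = 5


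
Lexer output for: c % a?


Scan left to right, longest-match per lexeme
Tokens: ID(c), OP(%), ID(a)


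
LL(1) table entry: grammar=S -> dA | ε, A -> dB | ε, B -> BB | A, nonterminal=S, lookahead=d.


For [S, d]: 'd' ∈ FIRST(dA)
Entry: S -> dA


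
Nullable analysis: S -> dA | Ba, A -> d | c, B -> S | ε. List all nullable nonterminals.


A nonterminal is nullable iff some alternative derives ε (directly, or every symbol in it is nullable)
Nullable: {B}


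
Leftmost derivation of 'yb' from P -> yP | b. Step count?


Derivation: P => yP => yb
Steps: 2


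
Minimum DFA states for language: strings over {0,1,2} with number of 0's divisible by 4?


Track (count of 0) mod 4: states 0..3, accept at 0
Minimal DFA: 4 states


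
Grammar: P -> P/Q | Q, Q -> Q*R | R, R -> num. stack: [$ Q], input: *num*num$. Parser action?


shift '*' to continue Q -> Q*R
Action: shift


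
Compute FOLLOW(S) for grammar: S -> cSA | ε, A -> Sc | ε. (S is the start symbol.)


$ ∈ FOLLOW(S). For each A -> αBβ: add FIRST(β)\{ε} to FOLLOW(B); if β nullable, add FOLLOW(A).
FOLLOW(S) = {$, c}


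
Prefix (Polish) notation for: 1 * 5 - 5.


left-to-right (same/higher precedence on left): tree is (- (* 1 5) 5)
Prefix: - * 1 5 5


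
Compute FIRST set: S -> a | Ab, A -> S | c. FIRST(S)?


Per alternative of S: FIRST(a) = {a}; FIRST(Ab) = {a, c}
FIRST(S) = {a, c}


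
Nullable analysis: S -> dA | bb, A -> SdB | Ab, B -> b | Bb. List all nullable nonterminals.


A nonterminal is nullable iff some alternative derives ε (directly, or every symbol in it is nullable)
Nullable: {}


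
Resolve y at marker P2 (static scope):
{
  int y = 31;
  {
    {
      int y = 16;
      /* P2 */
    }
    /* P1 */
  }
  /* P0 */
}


y declared in the same block as P2
y = 16


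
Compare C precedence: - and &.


'-' is additive (level 9); '&' is bitwise AND (level 5)
Higher level binds tighter
'-' has higher precedence than '&'


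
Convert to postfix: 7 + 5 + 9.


Left to right (same or higher precedence on left)
Postfix: 7 5 + 9 +


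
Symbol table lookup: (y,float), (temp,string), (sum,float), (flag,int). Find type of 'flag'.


Lookup 'flag' → type int


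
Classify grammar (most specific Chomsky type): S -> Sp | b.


Left-linear: every RHS is a terminal or one nonterminal followed by a terminal
Classification: Type 3 (Regular)


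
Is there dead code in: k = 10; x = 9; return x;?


k is assigned but never read
Dead: 'k = 10'


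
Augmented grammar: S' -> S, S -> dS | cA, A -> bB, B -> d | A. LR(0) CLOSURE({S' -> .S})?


Start: S' -> .S
For each item with dot before a nonterminal B, add B -> .γ for every B-production
Closure: [S' -> .S, S -> .dS, S -> .cA]


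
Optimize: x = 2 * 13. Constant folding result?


2 * 13 = 26 at compile time
Optimized: x = 26


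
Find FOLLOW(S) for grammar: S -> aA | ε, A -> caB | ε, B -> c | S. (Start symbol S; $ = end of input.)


$ ∈ FOLLOW(S). For each A -> αBβ: add FIRST(β)\{ε} to FOLLOW(B); if β nullable, add FOLLOW(A).
FOLLOW(S) = {$}


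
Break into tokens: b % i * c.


Scan left to right, longest-match per lexeme
Tokens: ID(b), OP(%), ID(i), OP(*), ID(c)


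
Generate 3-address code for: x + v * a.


Break into single-operator statements:
t1 = v * a
t2 = x + t1


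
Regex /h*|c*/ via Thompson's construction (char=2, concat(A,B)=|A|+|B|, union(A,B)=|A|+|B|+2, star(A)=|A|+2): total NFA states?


Syntax tree has 2 char leaf(s), 1 union(s), 2 star(s)
chars contribute 2×2 = 4; each union adds +2; each star adds +2
Total: 4 + 2 + 4 = 10 states


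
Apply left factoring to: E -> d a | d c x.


Common prefix: 'd'
Factored: E -> d E', E' -> a | c x


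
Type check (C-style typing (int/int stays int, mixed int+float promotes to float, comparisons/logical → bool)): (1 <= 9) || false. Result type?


Operand types: bool || bool
Rule: logical operators take bool operands and yield bool
Result type: bool


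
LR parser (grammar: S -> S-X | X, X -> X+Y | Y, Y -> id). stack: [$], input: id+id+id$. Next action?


no handle on stack; shift 'id'
Action: shift


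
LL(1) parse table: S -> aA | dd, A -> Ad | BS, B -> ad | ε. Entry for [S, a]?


For [S, a]: 'a' ∈ FIRST(aA)
Entry: S -> aA


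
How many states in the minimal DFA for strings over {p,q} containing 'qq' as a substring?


KMP-style automaton: 2 progress states + 1 absorbing accept = 3
Minimal DFA: 3 states


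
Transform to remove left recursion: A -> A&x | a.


Left-recursive alternatives: A&x; non-recursive: a
Introduce A': A -> aA', A' -> &xA' | ε


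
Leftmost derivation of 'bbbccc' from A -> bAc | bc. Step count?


Derivation: A => bAc => bbAcc => bbbccc
Steps: 3


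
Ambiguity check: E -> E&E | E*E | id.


'id&id*id' has two parse trees (no precedence encoded between & and *)
Ambiguous


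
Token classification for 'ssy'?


Pattern: letter/underscore followed by alphanumerics, not a keyword
Type: IDENTIFIER


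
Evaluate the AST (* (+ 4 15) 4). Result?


Evaluate inner: (+ 4 15) = 19
Evaluate root: (* 19 4) = 76
Result: 76


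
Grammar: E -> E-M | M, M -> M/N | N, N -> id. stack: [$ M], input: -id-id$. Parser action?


lookahead ∉ {/} so M won't extend; reduce E -> M
Action: reduce (E -> M)


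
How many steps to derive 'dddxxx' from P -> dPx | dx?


Derivation: P => dPx => ddPxx => dddxxx
Steps: 3


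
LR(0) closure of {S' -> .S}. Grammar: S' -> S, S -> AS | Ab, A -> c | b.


Start: S' -> .S
For each item with dot before a nonterminal B, add B -> .γ for every B-production
Closure: [S' -> .S, S -> .AS, S -> .Ab, A -> .c, A -> .b]


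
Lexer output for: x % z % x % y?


Scan left to right, longest-match per lexeme
Tokens: ID(x), OP(%), ID(z), OP(%), ID(x), OP(%), ID(y)


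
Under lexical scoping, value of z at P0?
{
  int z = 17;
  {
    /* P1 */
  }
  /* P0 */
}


z declared in the same block as P0
z = 17


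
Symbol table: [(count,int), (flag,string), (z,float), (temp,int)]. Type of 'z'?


Lookup 'z' → type float


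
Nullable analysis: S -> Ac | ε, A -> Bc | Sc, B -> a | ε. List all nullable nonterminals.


A nonterminal is nullable iff some alternative derives ε (directly, or every symbol in it is nullable)
Nullable: {B, S}


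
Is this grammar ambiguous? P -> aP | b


right-linear, alternatives start with distinct terminals 'a' vs 'b': unique leftmost derivation
Unambiguous


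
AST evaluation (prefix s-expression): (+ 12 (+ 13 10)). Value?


Evaluate inner: (+ 13 10) = 23
Evaluate root: (+ 12 23) = 35
Result: 35


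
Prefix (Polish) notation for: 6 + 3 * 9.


'*' binds tighter: tree is (+ 6 (* 3 9))
Prefix: + 6 * 3 9


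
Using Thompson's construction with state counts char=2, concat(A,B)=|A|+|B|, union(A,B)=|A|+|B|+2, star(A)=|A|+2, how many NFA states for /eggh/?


Syntax tree has 4 char leaf(s), 0 union(s), 0 star(s)
chars contribute 4×2 = 8; each union adds +2; each star adds +2
Total: 8 + 0 + 0 = 8 states


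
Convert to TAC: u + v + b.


Break into single-operator statements:
t1 = u + v
t2 = t1 + b


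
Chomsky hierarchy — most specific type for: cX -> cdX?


LHS has context (more than one symbol) and |LHS| ≤ |RHS|
Classification: Type 1 (Context-Sensitive)


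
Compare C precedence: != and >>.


'>>' is shift (level 8); '!=' is equality (level 6)
Higher level binds tighter
'>>' has higher precedence than '!='


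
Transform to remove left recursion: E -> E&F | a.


Left-recursive alternatives: E&F; non-recursive: a
Introduce E': E -> aE', E' -> &FE' | ε


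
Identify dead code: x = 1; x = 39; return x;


first assignment to x is overwritten before any read
Dead: 'x = 1'


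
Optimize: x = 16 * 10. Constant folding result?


16 * 10 = 160 at compile time
Optimized: x = 160


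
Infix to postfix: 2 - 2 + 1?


Left to right (same or higher precedence on left)
Postfix: 2 2 - 1 +


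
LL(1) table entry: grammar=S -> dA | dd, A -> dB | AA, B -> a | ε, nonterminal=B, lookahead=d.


For [B, d]: ε is nullable and 'd' ∈ FOLLOW(B)
Entry: B -> ε


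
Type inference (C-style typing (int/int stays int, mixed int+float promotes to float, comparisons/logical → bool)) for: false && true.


Operand types: bool && bool
Rule: logical operators take bool operands and yield bool
Result type: bool


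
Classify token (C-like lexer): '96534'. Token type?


Pattern: digits only
Type: INTEGER_LITERAL


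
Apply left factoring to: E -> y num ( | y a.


Common prefix: 'y'
Factored: E -> y E', E' -> num ( | a


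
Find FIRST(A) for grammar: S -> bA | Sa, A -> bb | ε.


Per alternative of A: FIRST(bb) = {b}; FIRST(ε) = {ε}
FIRST(A) = {b, ε}


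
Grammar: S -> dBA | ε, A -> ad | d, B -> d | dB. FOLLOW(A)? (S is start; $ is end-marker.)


$ ∈ FOLLOW(S). For each A -> αBβ: add FIRST(β)\{ε} to FOLLOW(B); if β nullable, add FOLLOW(A).
FOLLOW(A) = {$}


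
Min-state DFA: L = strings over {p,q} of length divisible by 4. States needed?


Track length mod 4: states 0..3, accept at 0
Minimal DFA: 4 states


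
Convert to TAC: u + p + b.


Break into single-operator statements:
t1 = u + p
t2 = t1 + b


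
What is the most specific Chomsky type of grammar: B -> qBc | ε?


Single nonterminal LHS, but q^n c^n is not regular
Classification: Type 2 (Context-Free)


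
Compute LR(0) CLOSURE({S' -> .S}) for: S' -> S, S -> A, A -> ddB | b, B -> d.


Start: S' -> .S
For each item with dot before a nonterminal B, add B -> .γ for every B-production
Closure: [S' -> .S, S -> .A, A -> .ddB, A -> .b]


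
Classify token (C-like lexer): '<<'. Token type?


Pattern: operator symbol
Type: OPERATOR


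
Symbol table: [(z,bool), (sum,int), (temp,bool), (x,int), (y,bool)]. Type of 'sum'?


Lookup 'sum' → type int


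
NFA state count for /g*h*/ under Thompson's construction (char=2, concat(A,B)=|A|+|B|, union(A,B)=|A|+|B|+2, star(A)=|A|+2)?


Syntax tree has 2 char leaf(s), 0 union(s), 2 star(s)
chars contribute 2×2 = 4; each union adds +2; each star adds +2
Total: 4 + 0 + 4 = 8 states


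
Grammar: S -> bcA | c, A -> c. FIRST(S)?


Per alternative of S: FIRST(bcA) = {b}; FIRST(c) = {c}
FIRST(S) = {b, c}


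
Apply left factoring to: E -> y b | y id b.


Common prefix: 'y'
Factored: E -> y E', E' -> b | id b


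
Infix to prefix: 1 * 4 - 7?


left-to-right (same/higher precedence on left): tree is (- (* 1 4) 7)
Prefix: - * 1 4 7


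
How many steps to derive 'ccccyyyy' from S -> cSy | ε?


Derivation: S => cSy => ccSyy => cccSyyy => ccccSyyyy => ccccyyyy
Steps: 5


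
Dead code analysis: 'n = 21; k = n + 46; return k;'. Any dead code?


n is read by k's definition; k is returned
No dead code


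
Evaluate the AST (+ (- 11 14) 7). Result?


Evaluate inner: (- 11 14) = -3
Evaluate root: (+ -3 7) = 4
Result: 4


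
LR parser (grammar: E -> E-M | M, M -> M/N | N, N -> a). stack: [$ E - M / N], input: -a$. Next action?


handle 'M/N' on top
Action: reduce (M -> M/N)


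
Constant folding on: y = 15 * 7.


15 * 7 = 105 at compile time
Optimized: y = 105


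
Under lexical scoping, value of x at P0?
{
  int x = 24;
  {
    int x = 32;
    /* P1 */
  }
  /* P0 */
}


x declared in the same block as P0
x = 24


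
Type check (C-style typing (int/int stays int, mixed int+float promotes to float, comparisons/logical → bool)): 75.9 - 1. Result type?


Operand types: float - int
Rule: mixed int/float promotes to float; int/int stays int
Result type: float


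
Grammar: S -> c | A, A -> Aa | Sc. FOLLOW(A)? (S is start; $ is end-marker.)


$ ∈ FOLLOW(S). For each A -> αBβ: add FIRST(β)\{ε} to FOLLOW(B); if β nullable, add FOLLOW(A).
FOLLOW(A) = {$, a, c}


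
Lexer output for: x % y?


Scan left to right, longest-match per lexeme
Tokens: ID(x), OP(%), ID(y)


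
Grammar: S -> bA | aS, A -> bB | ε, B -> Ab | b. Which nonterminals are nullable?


A nonterminal is nullable iff some alternative derives ε (directly, or every symbol in it is nullable)
Nullable: {A}


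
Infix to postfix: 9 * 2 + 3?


Left to right (same or higher precedence on left)
Postfix: 9 2 * 3 +


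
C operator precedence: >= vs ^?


'>=' is relational (level 7); '^' is bitwise XOR (level 4)
Higher level binds tighter
'>=' has higher precedence than '^'


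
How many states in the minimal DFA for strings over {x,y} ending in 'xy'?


Track the longest suffix of input matching a prefix of 'xy': 3 classes (prefixes of length 0..2)
Minimal DFA: 3 states


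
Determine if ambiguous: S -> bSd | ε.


balanced b^n…d^n: each string has a unique parse
Unambiguous


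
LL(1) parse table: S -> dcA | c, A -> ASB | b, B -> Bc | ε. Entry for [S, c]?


For [S, c]: 'c' ∈ FIRST(c)
Entry: S -> c


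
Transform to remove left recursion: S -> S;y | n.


Left-recursive alternatives: S;y; non-recursive: n
Introduce S': S -> nS', S' -> ;yS' | ε


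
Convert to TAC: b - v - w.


Break into single-operator statements:
t1 = b - v
t2 = t1 - w


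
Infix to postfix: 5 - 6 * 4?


* has higher precedence, evaluate 6*4 first
Postfix: 5 6 4 * -


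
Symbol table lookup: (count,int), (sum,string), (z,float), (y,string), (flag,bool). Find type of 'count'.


Lookup 'count' → type int


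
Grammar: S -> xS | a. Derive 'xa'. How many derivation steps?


Derivation: S => xS => xa
Steps: 2


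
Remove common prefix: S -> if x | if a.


Common prefix: 'if'
Factored: S -> if S', S' -> x | a


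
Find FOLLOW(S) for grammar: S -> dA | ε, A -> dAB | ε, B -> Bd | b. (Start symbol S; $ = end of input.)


$ ∈ FOLLOW(S). For each A -> αBβ: add FIRST(β)\{ε} to FOLLOW(B); if β nullable, add FOLLOW(A).
FOLLOW(S) = {$}


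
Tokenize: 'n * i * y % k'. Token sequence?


Scan left to right, longest-match per lexeme
Tokens: ID(n), OP(*), ID(i), OP(*), ID(y), OP(%), ID(k)


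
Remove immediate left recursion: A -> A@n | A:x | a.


Left-recursive alternatives: A@n, A:x; non-recursive: a
Introduce A': A -> aA', A' -> @nA' | :xA' | ε


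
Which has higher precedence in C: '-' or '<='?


'-' is additive (level 9); '<=' is relational (level 7)
Higher level binds tighter
'-' has higher precedence than '<='


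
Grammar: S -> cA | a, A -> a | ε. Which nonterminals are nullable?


A nonterminal is nullable iff some alternative derives ε (directly, or every symbol in it is nullable)
Nullable: {A}


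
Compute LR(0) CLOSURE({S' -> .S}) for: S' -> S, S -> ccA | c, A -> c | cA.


Start: S' -> .S
For each item with dot before a nonterminal B, add B -> .γ for every B-production
Closure: [S' -> .S, S -> .ccA, S -> .c]


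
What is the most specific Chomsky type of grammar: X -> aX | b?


Right-linear: every RHS is a terminal or a terminal followed by one nonterminal
Classification: Type 3 (Regular)


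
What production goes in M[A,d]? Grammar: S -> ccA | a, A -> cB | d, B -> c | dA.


For [A, d]: 'd' ∈ FIRST(d)
Entry: A -> d


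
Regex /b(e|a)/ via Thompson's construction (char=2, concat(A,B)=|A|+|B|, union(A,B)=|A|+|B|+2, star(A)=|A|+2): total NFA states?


Syntax tree has 3 char leaf(s), 1 union(s), 0 star(s)
chars contribute 3×2 = 6; each union adds +2; each star adds +2
Total: 6 + 2 + 0 = 8 states


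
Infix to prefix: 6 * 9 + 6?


left-to-right (same/higher precedence on left): tree is (+ (* 6 9) 6)
Prefix: + * 6 9 6


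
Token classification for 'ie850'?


Pattern: letter/underscore followed by alphanumerics, not a keyword
Type: IDENTIFIER


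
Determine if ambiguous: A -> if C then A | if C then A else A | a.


dangling else: 'if C then if C then a else a' parses two ways
Ambiguous


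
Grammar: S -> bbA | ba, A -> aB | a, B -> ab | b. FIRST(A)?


Per alternative of A: FIRST(aB) = {a}; FIRST(a) = {a}
FIRST(A) = {a}


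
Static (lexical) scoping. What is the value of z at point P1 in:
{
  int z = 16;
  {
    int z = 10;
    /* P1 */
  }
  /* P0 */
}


z declared in the same block as P1
z = 10


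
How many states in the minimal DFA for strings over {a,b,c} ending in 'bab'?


Track the longest suffix of input matching a prefix of 'bab': 4 classes (prefixes of length 0..3)
Minimal DFA: 4 states


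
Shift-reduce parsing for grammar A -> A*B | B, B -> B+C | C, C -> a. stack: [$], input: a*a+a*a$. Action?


no handle on stack; shift 'a'
Action: shift


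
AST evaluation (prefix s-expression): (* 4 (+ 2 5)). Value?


Evaluate inner: (+ 2 5) = 7
Evaluate root: (* 4 7) = 28
Result: 28


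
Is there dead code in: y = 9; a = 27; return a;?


y is assigned but never read
Dead: 'y = 9'


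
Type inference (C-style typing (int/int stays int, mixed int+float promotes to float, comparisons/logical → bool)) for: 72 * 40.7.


Operand types: int * float
Rule: mixed int/float promotes to float; int/int stays int
Result type: float


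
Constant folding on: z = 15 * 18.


15 * 18 = 270 at compile time
Optimized: z = 270


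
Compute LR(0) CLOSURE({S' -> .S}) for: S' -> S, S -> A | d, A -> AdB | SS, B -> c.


Start: S' -> .S
For each item with dot before a nonterminal B, add B -> .γ for every B-production
Closure: [S' -> .S, S -> .A, S -> .d, A -> .AdB, A -> .SS]


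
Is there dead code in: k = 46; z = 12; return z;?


k is assigned but never read
Dead: 'k = 46'


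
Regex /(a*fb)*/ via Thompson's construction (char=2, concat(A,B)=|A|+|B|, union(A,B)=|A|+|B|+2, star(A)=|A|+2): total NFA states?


Syntax tree has 3 char leaf(s), 0 union(s), 2 star(s)
chars contribute 3×2 = 6; each union adds +2; each star adds +2
Total: 6 + 0 + 4 = 10 states


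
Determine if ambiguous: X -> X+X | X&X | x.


'x+x&x' has two parse trees (no precedence encoded between + and &)
Ambiguous


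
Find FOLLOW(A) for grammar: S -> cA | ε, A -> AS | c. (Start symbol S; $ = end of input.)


$ ∈ FOLLOW(S). For each A -> αBβ: add FIRST(β)\{ε} to FOLLOW(B); if β nullable, add FOLLOW(A).
FOLLOW(A) = {$, c}


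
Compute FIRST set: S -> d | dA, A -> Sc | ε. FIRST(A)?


Per alternative of A: FIRST(Sc) = {d}; FIRST(ε) = {ε}
FIRST(A) = {d, ε}


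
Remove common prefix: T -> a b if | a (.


Common prefix: 'a'
Factored: T -> a T', T' -> b if | (


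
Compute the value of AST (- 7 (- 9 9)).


Evaluate inner: (- 9 9) = 0
Evaluate root: (- 7 0) = 7
Result: 7


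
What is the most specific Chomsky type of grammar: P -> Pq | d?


Left-linear: every RHS is a terminal or one nonterminal followed by a terminal
Classification: Type 3 (Regular)


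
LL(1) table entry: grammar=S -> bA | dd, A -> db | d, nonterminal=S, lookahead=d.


For [S, d]: 'd' ∈ FIRST(dd)
Entry: S -> dd


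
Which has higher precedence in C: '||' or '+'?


'+' is additive (level 9); '||' is logical OR (level 1)
Higher level binds tighter
'+' has higher precedence than '||'


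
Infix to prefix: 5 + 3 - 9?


left-to-right (same/higher precedence on left): tree is (- (+ 5 3) 9)
Prefix: - + 5 3 9


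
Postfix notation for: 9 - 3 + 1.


Left to right (same or higher precedence on left)
Postfix: 9 3 - 1 +


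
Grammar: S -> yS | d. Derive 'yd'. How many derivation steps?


Derivation: S => yS => yd
Steps: 2


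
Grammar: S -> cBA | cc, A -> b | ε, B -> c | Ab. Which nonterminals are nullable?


A nonterminal is nullable iff some alternative derives ε (directly, or every symbol in it is nullable)
Nullable: {A}


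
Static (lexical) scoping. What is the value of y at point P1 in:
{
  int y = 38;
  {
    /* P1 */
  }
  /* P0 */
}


P1's block does not declare y; resolves to the enclosing declaration at depth 0
y = 38


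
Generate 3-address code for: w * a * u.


Break into single-operator statements:
t1 = w * a
t2 = t1 * u


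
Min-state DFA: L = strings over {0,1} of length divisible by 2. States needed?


Track length mod 2: states 0..1, accept at 0
Minimal DFA: 2 states


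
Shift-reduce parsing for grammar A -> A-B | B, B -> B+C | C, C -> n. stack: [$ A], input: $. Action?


start symbol A on stack, input exhausted
Action: accept


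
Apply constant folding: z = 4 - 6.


4 - 6 = -2 at compile time
Optimized: z = -2


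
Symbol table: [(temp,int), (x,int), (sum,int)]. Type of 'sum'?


Lookup 'sum' → type int


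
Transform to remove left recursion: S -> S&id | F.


Left-recursive alternatives: S&id; non-recursive: F
Introduce S': S -> FS', S' -> &idS' | ε


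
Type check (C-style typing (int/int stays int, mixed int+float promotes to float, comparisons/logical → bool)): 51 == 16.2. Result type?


Operand types: int == float
Rule: comparison yields bool
Result type: bool


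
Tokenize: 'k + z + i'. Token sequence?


Scan left to right, longest-match per lexeme
Tokens: ID(k), OP(+), ID(z), OP(+), ID(i)


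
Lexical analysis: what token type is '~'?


Pattern: operator symbol
Type: OPERATOR


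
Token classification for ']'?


Pattern: delimiter/punctuation
Type: PUNCTUATION


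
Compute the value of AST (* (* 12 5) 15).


Evaluate inner: (* 12 5) = 60
Evaluate root: (* 60 15) = 900
Result: 900


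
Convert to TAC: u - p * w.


Break into single-operator statements:
t1 = p * w
t2 = u - t1


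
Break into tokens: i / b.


Scan left to right, longest-match per lexeme
Tokens: ID(i), OP(/), ID(b)


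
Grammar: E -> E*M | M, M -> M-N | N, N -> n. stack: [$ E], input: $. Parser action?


start symbol E on stack, input exhausted
Action: accept


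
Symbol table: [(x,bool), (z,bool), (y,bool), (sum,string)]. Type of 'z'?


Lookup 'z' → type bool


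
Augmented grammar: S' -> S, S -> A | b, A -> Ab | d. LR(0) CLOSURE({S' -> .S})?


Start: S' -> .S
For each item with dot before a nonterminal B, add B -> .γ for every B-production
Closure: [S' -> .S, S -> .A, S -> .b, A -> .Ab, A -> .d]


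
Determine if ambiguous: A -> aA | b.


right-linear, alternatives start with distinct terminals 'a' vs 'b': unique leftmost derivation
Unambiguous


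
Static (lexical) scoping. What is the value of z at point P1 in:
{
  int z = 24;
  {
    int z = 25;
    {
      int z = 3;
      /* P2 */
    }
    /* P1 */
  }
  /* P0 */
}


z declared in the same block as P1
z = 25


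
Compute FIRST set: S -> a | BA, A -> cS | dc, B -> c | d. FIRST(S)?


Per alternative of S: FIRST(a) = {a}; FIRST(BA) = {c, d}
FIRST(S) = {a, c, d}


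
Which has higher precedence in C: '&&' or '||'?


'&&' is logical AND (level 2); '||' is logical OR (level 1)
Higher level binds tighter
'&&' has higher precedence than '||'


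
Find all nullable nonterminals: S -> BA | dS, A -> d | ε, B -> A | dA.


A nonterminal is nullable iff some alternative derives ε (directly, or every symbol in it is nullable)
Nullable: {A, B, S}


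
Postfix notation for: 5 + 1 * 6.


* has higher precedence, evaluate 1*6 first
Postfix: 5 1 6 * +


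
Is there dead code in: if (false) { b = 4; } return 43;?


condition is constant false, so the whole block is unreachable
Dead: 'if (false) { b = 4; }'


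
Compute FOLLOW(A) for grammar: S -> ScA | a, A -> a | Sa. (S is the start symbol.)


$ ∈ FOLLOW(S). For each A -> αBβ: add FIRST(β)\{ε} to FOLLOW(B); if β nullable, add FOLLOW(A).
FOLLOW(A) = {$, a, c}


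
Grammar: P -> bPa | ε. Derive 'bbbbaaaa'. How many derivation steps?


Derivation: P => bPa => bbPaa => bbbPaaa => bbbbPaaaa => bbbbaaaa
Steps: 5


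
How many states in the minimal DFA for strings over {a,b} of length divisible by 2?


Track length mod 2: states 0..1, accept at 0
Minimal DFA: 2 states


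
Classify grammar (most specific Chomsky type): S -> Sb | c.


Left-linear: every RHS is a terminal or one nonterminal followed by a terminal
Classification: Type 3 (Regular)


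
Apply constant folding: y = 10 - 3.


10 - 3 = 7 at compile time
Optimized: y = 7


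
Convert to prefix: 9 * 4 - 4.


left-to-right (same/higher precedence on left): tree is (- (* 9 4) 4)
Prefix: - * 9 4 4


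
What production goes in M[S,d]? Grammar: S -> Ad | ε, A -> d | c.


For [S, d]: 'd' ∈ FIRST(Ad)
Entry: S -> Ad


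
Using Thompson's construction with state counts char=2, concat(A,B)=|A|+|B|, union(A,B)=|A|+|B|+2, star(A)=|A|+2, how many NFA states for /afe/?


Syntax tree has 3 char leaf(s), 0 union(s), 0 star(s)
chars contribute 3×2 = 6; each union adds +2; each star adds +2
Total: 6 + 0 + 0 = 6 states


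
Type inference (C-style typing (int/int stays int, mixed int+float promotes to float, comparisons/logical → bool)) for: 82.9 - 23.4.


Operand types: float - float
Rule: mixed int/float promotes to float; int/int stays int
Result type: float


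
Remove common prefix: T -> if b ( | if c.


Common prefix: 'if'
Factored: T -> if T', T' -> b ( | c


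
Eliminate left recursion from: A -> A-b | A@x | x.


Left-recursive alternatives: A-b, A@x; non-recursive: x
Introduce A': A -> xA', A' -> -bA' | @xA' | ε


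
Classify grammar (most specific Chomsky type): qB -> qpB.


LHS has context (more than one symbol) and |LHS| ≤ |RHS|
Classification: Type 1 (Context-Sensitive)


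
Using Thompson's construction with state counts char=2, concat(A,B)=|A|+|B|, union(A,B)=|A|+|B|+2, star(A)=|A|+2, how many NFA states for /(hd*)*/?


Syntax tree has 2 char leaf(s), 0 union(s), 2 star(s)
chars contribute 2×2 = 4; each union adds +2; each star adds +2
Total: 4 + 0 + 4 = 8 states


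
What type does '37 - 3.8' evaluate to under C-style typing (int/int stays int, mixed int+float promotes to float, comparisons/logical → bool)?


Operand types: int - float
Rule: mixed int/float promotes to float; int/int stays int
Result type: float


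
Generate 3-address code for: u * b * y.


Break into single-operator statements:
t1 = u * b
t2 = t1 * y


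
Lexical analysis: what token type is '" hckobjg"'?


Pattern: double-quoted sequence
Type: STRING_LITERAL


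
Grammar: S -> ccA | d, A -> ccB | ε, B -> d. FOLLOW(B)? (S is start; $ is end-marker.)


$ ∈ FOLLOW(S). For each A -> αBβ: add FIRST(β)\{ε} to FOLLOW(B); if β nullable, add FOLLOW(A).
FOLLOW(B) = {$}


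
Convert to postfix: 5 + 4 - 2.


Left to right (same or higher precedence on left)
Postfix: 5 4 + 2 -


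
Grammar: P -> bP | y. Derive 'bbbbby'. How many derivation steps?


Derivation: P => bP => bbP => bbbP => bbbbP => bbbbbP => bbbbby
Steps: 6


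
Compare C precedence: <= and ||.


'<=' is relational (level 7); '||' is logical OR (level 1)
Higher level binds tighter
'<=' has higher precedence than '||'


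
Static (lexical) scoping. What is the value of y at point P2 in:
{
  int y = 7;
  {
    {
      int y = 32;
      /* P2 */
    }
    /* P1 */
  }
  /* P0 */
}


y declared in the same block as P2
y = 32


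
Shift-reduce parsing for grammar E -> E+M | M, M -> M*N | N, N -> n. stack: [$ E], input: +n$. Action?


shift '+' to continue E -> E+M
Action: shift


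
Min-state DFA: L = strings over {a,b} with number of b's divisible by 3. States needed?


Track (count of b) mod 3: states 0..2, accept at 0
Minimal DFA: 3 states


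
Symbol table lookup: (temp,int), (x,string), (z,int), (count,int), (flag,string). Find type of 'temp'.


Lookup 'temp' → type int


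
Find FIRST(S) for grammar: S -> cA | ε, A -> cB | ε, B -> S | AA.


Per alternative of S: FIRST(cA) = {c}; FIRST(ε) = {ε}
FIRST(S) = {c, ε}


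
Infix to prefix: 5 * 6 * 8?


left-to-right (same/higher precedence on left): tree is (* (* 5 6) 8)
Prefix: * * 5 6 8


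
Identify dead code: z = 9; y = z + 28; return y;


z is read by y's definition; y is returned
No dead code


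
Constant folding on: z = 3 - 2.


3 - 2 = 1 at compile time
Optimized: z = 1


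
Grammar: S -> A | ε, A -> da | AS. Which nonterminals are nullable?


A nonterminal is nullable iff some alternative derives ε (directly, or every symbol in it is nullable)
Nullable: {S}


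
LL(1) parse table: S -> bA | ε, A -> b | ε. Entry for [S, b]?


For [S, b]: 'b' ∈ FIRST(bA)
Entry: S -> bA


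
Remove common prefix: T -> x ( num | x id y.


Common prefix: 'x'
Factored: T -> x T', T' -> ( num | id y


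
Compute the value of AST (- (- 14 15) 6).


Evaluate inner: (- 14 15) = -1
Evaluate root: (- -1 6) = -7
Result: -7


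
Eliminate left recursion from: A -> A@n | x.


Left-recursive alternatives: A@n; non-recursive: x
Introduce A': A -> xA', A' -> @nA' | ε


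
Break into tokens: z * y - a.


Scan left to right, longest-match per lexeme
Tokens: ID(z), OP(*), ID(y), OP(-), ID(a)


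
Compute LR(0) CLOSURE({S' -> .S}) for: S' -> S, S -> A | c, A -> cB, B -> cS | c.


Start: S' -> .S
For each item with dot before a nonterminal B, add B -> .γ for every B-production
Closure: [S' -> .S, S -> .A, S -> .c, A -> .cB]


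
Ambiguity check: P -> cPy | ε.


balanced c^n…y^n: each string has a unique parse
Unambiguous


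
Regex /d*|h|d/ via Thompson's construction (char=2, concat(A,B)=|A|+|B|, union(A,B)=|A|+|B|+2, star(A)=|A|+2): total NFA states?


Syntax tree has 3 char leaf(s), 2 union(s), 1 star(s)
chars contribute 3×2 = 6; each union adds +2; each star adds +2
Total: 6 + 4 + 2 = 12 states


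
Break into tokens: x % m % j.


Scan left to right, longest-match per lexeme
Tokens: ID(x), OP(%), ID(m), OP(%), ID(j)


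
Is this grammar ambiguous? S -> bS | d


right-linear, alternatives start with distinct terminals 'b' vs 'd': unique leftmost derivation
Unambiguous


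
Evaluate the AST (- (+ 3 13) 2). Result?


Evaluate inner: (+ 3 13) = 16
Evaluate root: (- 16 2) = 14
Result: 14


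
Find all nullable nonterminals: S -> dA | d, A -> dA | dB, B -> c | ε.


A nonterminal is nullable iff some alternative derives ε (directly, or every symbol in it is nullable)
Nullable: {B}


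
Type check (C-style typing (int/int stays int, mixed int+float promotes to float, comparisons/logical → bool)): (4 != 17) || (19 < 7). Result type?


Operand types: bool || bool
Rule: logical operators take bool operands and yield bool
Result type: bool


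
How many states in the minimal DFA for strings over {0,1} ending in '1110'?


Track the longest suffix of input matching a prefix of '1110': 5 classes (prefixes of length 0..4)
Minimal DFA: 5 states


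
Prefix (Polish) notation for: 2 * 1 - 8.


left-to-right (same/higher precedence on left): tree is (- (* 2 1) 8)
Prefix: - * 2 1 8


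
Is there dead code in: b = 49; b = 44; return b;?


first assignment to b is overwritten before any read
Dead: 'b = 49'


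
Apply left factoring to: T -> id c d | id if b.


Common prefix: 'id'
Factored: T -> id T', T' -> c d | if b


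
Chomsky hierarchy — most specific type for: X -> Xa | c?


Left-linear: every RHS is a terminal or one nonterminal followed by a terminal
Classification: Type 3 (Regular)


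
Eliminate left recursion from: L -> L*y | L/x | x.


Left-recursive alternatives: L*y, L/x; non-recursive: x
Introduce L': L -> xL', L' -> *yL' | /xL' | ε


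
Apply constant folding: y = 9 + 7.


9 + 7 = 16 at compile time
Optimized: y = 16


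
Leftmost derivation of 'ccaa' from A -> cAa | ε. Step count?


Derivation: A => cAa => ccAaa => ccaa
Steps: 3


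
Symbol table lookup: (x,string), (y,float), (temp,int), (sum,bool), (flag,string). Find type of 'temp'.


Lookup 'temp' → type int


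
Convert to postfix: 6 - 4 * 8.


* has higher precedence, evaluate 4*8 first
Postfix: 6 4 8 * -


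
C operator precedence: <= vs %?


'%' is multiplicative (level 10); '<=' is relational (level 7)
Higher level binds tighter
'%' has higher precedence than '<='


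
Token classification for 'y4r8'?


Pattern: letter/underscore followed by alphanumerics, not a keyword
Type: IDENTIFIER


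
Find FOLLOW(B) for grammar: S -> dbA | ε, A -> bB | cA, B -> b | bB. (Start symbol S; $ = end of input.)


$ ∈ FOLLOW(S). For each A -> αBβ: add FIRST(β)\{ε} to FOLLOW(B); if β nullable, add FOLLOW(A).
FOLLOW(B) = {$}


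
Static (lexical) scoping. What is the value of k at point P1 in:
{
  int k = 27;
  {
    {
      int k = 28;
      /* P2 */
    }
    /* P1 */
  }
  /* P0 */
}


P1's block does not declare k; resolves to the enclosing declaration at depth 0
k = 27
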